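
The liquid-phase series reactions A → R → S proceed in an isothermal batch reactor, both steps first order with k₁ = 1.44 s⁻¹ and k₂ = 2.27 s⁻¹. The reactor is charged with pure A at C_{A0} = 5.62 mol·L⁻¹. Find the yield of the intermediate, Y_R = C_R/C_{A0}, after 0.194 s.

Solving the coupled first-order balances gives C_R(t) = [k₁/(k₂−k₁)]·C_{A0}·(e^(−k₁t) − e^(−k₂t)).
e^(−k₁t) = e^(−1.44×0.194) = e^(−0.2794) = 0.7563; e^(−k₂t) = e^(−0.4404) = 0.6438.
C_R = 1.44×5.62/(2.27−1.44) × (0.7563−0.6438) = 9.750×0.1125 = 1.097 mol·L⁻¹.
Y_R = C_R/C_{A0} = 1.097/5.62 = 0.195.

0.195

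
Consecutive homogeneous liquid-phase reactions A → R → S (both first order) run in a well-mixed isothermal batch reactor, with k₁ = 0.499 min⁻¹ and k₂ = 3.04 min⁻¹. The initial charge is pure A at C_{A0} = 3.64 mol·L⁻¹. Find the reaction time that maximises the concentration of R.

For first-order series the maximum of C_R occurs at t_opt = ln(k₂/k₁)/(k₂−k₁).
= ln(3.04/0.499)/(3.04−0.499) = ln(6.092)/2.541 = 1.807/2.541 = 0.711 min.

0.711 min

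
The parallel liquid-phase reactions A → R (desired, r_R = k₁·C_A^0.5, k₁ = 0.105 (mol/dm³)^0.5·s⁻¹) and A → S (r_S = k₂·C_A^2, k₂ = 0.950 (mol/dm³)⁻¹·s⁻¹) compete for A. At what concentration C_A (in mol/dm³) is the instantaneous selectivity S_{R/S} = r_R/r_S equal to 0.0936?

S_{R/S} = (k₁/k₂)·C_A^-1.5 ⇒ C_A = (S·k₂/k₁)^(1/(-1.5)).
= (0.0936×0.950/0.105)^(-0.6667) = (0.8469)^(-0.6667) = 1.12 mol/dm³.

1.12 mol/dm³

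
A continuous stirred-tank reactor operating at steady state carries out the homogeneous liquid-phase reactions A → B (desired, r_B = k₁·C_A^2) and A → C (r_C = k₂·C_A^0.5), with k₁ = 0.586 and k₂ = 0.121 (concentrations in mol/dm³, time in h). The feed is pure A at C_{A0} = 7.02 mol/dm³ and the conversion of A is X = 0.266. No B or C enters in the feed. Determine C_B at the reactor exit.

Exit C_A = C_{A0}(1−X) = 7.02×0.734 = 5.153 mol/dm³.
In a CSTR the entire volume is at exit conditions, so r_B = 0.586×5.153^2 = 15.56 and r_C = 0.121×5.153^0.5 = 0.2747.
Fraction of consumed A going to B: r_B/(r_B+r_C) = 0.9827.
C_B = 0.9827·C_{A0}·X = 0.9827×7.02×0.266 = 1.83 mol/dm³.

1.83 mol/dm³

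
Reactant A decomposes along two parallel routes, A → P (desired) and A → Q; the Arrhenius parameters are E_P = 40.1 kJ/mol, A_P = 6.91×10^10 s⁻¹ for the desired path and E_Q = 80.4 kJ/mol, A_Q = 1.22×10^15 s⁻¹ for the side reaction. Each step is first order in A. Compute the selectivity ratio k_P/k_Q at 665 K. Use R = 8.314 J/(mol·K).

With equal orders, S_{P/Q} = k_P/k_Q = (A_P/A_Q)·exp[(E_Q−E_P)/(RT)].
(E_Q−E_P)/(RT) = (80.4−40.1)×10³/(8.314×665) = 40300/5529 = 7.289.
k_P/k_Q = (6.91×10^10/1.22×10^15)·exp(7.289) = 5.664×10^-5 × 1464 = 0.0829.

0.0829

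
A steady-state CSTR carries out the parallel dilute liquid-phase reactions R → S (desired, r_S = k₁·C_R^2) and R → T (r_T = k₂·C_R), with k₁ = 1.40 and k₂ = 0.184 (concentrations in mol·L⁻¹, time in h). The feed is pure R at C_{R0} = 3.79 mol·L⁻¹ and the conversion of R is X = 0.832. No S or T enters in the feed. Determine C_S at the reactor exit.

2.61 mol·L⁻¹

Exit C_R = C_{R0}(1−X) = 3.79×0.168 = 0.6367 mol·L⁻¹.
In a CSTR the entire volume is at exit conditions, so r_S = 1.40×0.6367^2 = 0.5676 and r_T = 0.184×0.6367 = 0.1172.
Fraction of consumed R going to S: r_S/(r_S+r_T) = 0.8289.
C_S = 0.8289·C_{R0}·X = 0.8289×3.79×0.832 = 2.61 mol·L⁻¹.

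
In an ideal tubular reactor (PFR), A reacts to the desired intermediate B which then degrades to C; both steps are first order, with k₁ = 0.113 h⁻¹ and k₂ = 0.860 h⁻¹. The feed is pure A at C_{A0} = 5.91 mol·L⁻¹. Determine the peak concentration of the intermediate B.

Evaluating C_B at τ_opt = ln(k₂/k₁)/(k₂−k₁) gives C_{B,max}/C_{A0} = (k₁/k₂)^[k₂/(k₂−k₁)].
= (0.113/0.860)^(0.860/(0.860−0.113)) = (0.1314)^(1.151) = 0.09666.
C_{B,max} = 0.09666×5.91 = 0.571 mol·L⁻¹.

0.571 mol·L⁻¹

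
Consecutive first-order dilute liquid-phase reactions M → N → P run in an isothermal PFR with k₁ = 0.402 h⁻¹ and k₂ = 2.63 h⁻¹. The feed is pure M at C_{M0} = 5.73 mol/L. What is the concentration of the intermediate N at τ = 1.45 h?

The intermediate concentration in a first-order A→B→C sequence is C_N = k₁C_{M0}(e^(−k₁τ) − e^(−k₂τ))/(k₂−k₁).
e^(−k₁τ) = e^(−0.402×1.45) = e^(−0.5829) = 0.5583; e^(−k₂τ) = e^(−3.813) = 0.02207.
C_N = 0.402×5.73/(2.63−0.402) × (0.5583−0.02207) = 1.034×0.5362 = 0.5544 mol/L.

0.554 mol/L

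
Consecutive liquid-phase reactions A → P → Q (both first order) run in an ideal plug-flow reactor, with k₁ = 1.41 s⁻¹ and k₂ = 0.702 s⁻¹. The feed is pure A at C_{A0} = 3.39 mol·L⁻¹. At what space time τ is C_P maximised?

Setting dC_P/dτ = 0 gives τ_opt = ln(k₂/k₁)/(k₂−k₁).
= ln(0.702/1.41)/(0.702−1.41) = ln(0.4979)/-0.7080 = -0.6974/-0.7080 = 0.985 s.

0.985 s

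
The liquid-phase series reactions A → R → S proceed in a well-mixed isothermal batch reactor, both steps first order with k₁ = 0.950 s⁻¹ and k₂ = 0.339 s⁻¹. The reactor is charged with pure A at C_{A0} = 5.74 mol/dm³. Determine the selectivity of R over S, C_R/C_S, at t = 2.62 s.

For first-order series with pure A initially, C_R(t) = k₁C_{A0}/(k₂−k₁)·(e^(−k₁t) − e^(−k₂t)).
e^(−k₁t) = e^(−0.950×2.62) = e^(−2.489) = 0.08299; e^(−k₂t) = e^(−0.8882) = 0.4114.
C_R = 0.950×5.74/(0.339−0.950) × (0.08299−0.4114) = (-8.925)×(-0.3284) = 2.931 mol/dm³.
C_A = C_{A0}e^(−k₁t) = 0.4764 mol/dm³, so C_S = C_{A0}−C_A−C_R = 2.333 mol/dm³; C_R/C_S = 1.26.

1.26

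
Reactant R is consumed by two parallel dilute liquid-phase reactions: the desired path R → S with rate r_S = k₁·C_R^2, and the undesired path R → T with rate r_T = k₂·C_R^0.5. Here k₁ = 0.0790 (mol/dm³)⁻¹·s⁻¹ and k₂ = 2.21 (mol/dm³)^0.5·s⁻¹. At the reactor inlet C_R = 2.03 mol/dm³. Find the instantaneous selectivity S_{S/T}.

S_{S/T} = r_S/r_T = (k₁·C_R^2)/(k₂·C_R^0.5) = (k₁/k₂)·C_R^1.5.
= (0.0790×2.030^2) / (2.21×2.030^0.5) = 0.3256/3.149 = 0.103.

0.103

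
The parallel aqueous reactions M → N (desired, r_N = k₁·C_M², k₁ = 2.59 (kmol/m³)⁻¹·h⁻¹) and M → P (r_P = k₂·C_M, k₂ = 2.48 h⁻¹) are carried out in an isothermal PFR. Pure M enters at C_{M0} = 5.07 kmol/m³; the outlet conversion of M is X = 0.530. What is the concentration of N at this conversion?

2.12 kmol/m³

C_M = C_{M0}(1−X) = 2.383 kmol/m³.
Along a PFR/batch, dC_P/dC_M = −r_P/(r_N+r_P) = −k₂/(k₂+k₁·C_M).
Integrating from C_{M0} to C_M: C_P = (2.48/2.59)·ln[(2.48+2.59·5.07)/(2.48+2.59·2.38)] = 0.9575·ln(15.61/8.652) = 0.5652 kmol/m³.
Then C_N = (C_{M0}−C_M) − C_P = 2.687 − 0.5652 = 2.122 kmol/m³.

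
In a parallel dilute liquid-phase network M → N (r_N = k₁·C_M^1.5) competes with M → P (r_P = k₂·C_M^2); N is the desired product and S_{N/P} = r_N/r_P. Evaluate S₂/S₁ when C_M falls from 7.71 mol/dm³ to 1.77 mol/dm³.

2.09

S_{N/P} = (k₁/k₂)·C_M^-0.5, so S₂/S₁ = (C_{M,2}/C_{M,1})^-0.5.
= (1.77/7.71)^(-0.5) = (0.2296)^(-0.5) = 2.09.
Selectivity toward N rises as C_M falls — low-concentration operation is favoured.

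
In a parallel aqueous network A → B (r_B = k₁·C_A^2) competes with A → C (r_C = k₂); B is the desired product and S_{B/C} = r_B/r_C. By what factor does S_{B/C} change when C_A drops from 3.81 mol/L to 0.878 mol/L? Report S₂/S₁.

S_{B/C} = (k₁/k₂)·C_A^2, so S₂/S₁ = (C_{A,2}/C_{A,1})^2.
= (0.878/3.81)^2 = (0.2304)^2 = 0.0531.

0.0531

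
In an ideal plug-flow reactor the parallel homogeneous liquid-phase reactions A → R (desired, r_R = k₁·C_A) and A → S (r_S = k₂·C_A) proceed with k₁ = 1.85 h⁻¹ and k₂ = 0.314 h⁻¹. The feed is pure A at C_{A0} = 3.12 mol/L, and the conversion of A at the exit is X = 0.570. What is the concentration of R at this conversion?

1.52 mol/L

C_A = C_{A0}(1−X) = 1.342 mol/L.
Both paths are first order in A, so the instantaneous fraction to R is constant: dC_R/d(−C_A) = k₁/(k₁+k₂) = 0.8549.
C_R = 0.8549·(C_{A0}−C_A) = 0.8549×1.778 = 1.52 mol/L.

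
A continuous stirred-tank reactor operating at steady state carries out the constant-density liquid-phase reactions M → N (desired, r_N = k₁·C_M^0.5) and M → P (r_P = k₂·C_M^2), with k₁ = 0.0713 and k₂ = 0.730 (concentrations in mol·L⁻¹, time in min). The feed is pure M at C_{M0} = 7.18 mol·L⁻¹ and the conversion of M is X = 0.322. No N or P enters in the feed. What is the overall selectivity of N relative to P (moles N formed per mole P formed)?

0.00909

Exit C_M = C_{M0}(1−X) = 7.18×0.678 = 4.868 mol·L⁻¹.
Rates in a CSTR are evaluated at the outlet concentration: r_N = 0.0713×4.868^0.5 = 0.1573, r_P = 0.730×4.868^2 = 17.30.
Overall selectivity = C_N/C_P = r_Nτ/(r_Pτ) = r_N/r_P = 0.00909.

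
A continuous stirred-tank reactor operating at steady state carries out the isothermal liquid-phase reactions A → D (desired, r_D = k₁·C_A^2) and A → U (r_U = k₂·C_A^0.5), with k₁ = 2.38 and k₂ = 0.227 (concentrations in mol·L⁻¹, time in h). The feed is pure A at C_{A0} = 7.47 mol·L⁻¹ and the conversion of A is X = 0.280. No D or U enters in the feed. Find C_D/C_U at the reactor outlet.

Exit C_A = C_{A0}(1−X) = 7.47×0.720 = 5.378 mol·L⁻¹.
In a CSTR the entire volume is at exit conditions, so r_D = 2.38×5.378^2 = 68.85 and r_U = 0.227×5.378^0.5 = 0.5264.
Overall selectivity = C_D/C_U = r_Dτ/(r_Uτ) = r_D/r_U = 131.

131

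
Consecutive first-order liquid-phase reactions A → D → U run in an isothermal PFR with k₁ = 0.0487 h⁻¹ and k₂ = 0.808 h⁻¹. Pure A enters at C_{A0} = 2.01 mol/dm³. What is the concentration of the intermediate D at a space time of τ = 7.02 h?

0.0911 mol/dm³

For first-order series with pure A initially, C_D(τ) = k₁C_{A0}/(k₂−k₁)·(e^(−k₁τ) − e^(−k₂τ)).
e^(−k₁τ) = e^(−0.0487×7.02) = e^(−0.3419) = 0.7104; e^(−k₂τ) = e^(−5.672) = 0.003440.
C_D = 0.0487×2.01/(0.808−0.0487) × (0.7104−0.003440) = 0.1289×0.7070 = 0.09114 mol/dm³.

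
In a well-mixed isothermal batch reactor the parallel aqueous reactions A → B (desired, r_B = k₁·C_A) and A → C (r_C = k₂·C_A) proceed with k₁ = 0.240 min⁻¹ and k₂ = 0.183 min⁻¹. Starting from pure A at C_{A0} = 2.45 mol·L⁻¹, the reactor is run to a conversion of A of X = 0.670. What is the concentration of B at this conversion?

0.931 mol·L⁻¹

C_A = C_{A0}(1−X) = 0.8085 mol·L⁻¹.
Both paths are first order in A, so the instantaneous fraction to B is constant: dC_B/d(−C_A) = k₁/(k₁+k₂) = 0.5674.
C_B = 0.5674·(C_{A0}−C_A) = 0.5674×1.642 = 0.931 mol·L⁻¹.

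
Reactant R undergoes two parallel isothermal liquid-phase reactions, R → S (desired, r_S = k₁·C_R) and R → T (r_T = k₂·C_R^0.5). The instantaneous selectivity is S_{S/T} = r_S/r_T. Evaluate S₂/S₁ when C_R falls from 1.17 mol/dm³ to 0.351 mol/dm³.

0.548

S_{S/T} = (k₁/k₂)·C_R^0.5, so S₂/S₁ = (C_{R,2}/C_{R,1})^0.5.
= (0.351/1.17)^0.5 = (0.3000)^0.5 = 0.548.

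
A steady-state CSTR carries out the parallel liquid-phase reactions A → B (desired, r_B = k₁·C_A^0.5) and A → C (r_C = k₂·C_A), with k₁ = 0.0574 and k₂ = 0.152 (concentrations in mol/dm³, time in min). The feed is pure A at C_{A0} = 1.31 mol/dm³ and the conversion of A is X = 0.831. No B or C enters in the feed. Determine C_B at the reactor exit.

Exit C_A = C_{A0}(1−X) = 1.31×0.169 = 0.2214 mol/dm³.
A CSTR operates uniformly at the exit composition, giving r_B = 0.02701 and r_C = 0.03365 (each k·C_A^n at C_A = 0.2214).
Fraction of consumed A going to B: r_B/(r_B+r_C) = 0.4452.
C_B = 0.4452·C_{A0}·X = 0.4452×1.31×0.831 = 0.485 mol/dm³.

0.485 mol/dm³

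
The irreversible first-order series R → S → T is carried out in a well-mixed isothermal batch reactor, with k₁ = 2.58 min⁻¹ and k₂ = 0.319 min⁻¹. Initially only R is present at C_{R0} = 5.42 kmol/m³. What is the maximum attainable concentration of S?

Evaluating C_S at t_opt = ln(k₂/k₁)/(k₂−k₁) gives C_{S,max}/C_{R0} = (k₁/k₂)^[k₂/(k₂−k₁)].
= (2.58/0.319)^(0.319/(0.319−2.58)) = (8.088)^(-0.1411) = 0.7446.
C_{S,max} = 0.7446×5.42 = 4.04 kmol/m³.

4.04 kmol/m³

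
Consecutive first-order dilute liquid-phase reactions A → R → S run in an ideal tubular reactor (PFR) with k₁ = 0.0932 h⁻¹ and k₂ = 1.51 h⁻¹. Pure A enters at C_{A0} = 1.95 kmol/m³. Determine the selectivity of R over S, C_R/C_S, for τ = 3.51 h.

0.203

For first-order series with pure A initially, C_R(τ) = k₁C_{A0}/(k₂−k₁)·(e^(−k₁τ) − e^(−k₂τ)).
e^(−k₁τ) = e^(−0.0932×3.51) = e^(−0.3271) = 0.7210; e^(−k₂τ) = e^(−5.300) = 0.004991.
C_R = 0.0932×1.95/(1.51−0.0932) × (0.7210−0.004991) = 0.1283×0.7160 = 0.09184 kmol/m³.
C_A = C_{A0}e^(−k₁τ) = 1.406 kmol/m³, so C_S = C_{A0}−C_A−C_R = 0.4522 kmol/m³; C_R/C_S = 0.203.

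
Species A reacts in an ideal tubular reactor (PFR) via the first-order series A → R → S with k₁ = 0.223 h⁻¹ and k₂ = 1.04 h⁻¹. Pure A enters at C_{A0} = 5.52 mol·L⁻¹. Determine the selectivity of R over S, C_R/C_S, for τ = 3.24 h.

For first-order series with pure A initially, C_R(τ) = k₁C_{A0}/(k₂−k₁)·(e^(−k₁τ) − e^(−k₂τ)).
e^(−k₁τ) = e^(−0.223×3.24) = e^(−0.7225) = 0.4855; e^(−k₂τ) = e^(−3.370) = 0.03440.
C_R = 0.223×5.52/(1.04−0.223) × (0.4855−0.03440) = 1.507×0.4511 = 0.6797 mol·L⁻¹.
C_A = C_{A0}e^(−k₁τ) = 2.680 mol·L⁻¹, so C_S = C_{A0}−C_A−C_R = 2.160 mol·L⁻¹; C_R/C_S = 0.315.

0.315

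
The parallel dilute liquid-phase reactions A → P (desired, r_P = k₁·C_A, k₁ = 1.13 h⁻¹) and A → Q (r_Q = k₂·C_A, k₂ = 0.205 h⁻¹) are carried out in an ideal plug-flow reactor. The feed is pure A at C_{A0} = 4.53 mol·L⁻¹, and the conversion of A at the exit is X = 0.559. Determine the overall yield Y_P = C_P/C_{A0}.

0.473

C_A = C_{A0}(1−X) = 1.998 mol·L⁻¹.
Both paths are first order in A, so the instantaneous fraction to P is constant: dC_P/d(−C_A) = k₁/(k₁+k₂) = 0.8464.
C_P = 0.8464·(C_{A0}−C_A) = 0.8464×2.532 = 2.14 mol·L⁻¹.
Y_P = C_P/C_{A0} = 2.143/4.53 = 0.473.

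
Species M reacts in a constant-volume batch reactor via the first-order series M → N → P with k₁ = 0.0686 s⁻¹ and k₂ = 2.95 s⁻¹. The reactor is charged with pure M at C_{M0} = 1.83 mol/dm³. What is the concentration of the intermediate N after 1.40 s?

0.0389 mol/dm³

For first-order series with pure M initially, C_N(t) = k₁C_{M0}/(k₂−k₁)·(e^(−k₁t) − e^(−k₂t)).
e^(−k₁t) = e^(−0.0686×1.40) = e^(−0.09604) = 0.9084; e^(−k₂t) = e^(−4.130) = 0.01608.
C_N = 0.0686×1.83/(2.95−0.0686) × (0.9084−0.01608) = 0.04357×0.8923 = 0.03888 mol/dm³.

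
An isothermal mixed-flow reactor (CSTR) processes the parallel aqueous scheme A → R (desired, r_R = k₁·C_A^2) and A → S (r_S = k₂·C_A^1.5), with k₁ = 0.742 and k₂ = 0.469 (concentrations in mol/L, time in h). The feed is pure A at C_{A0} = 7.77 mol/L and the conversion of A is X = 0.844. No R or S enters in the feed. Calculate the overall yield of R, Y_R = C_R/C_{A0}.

0.536

Exit C_A = C_{A0}(1−X) = 7.77×0.156 = 1.212 mol/L.
A CSTR operates uniformly at the exit composition, giving r_R = 1.090 and r_S = 0.6259 (each k·C_A^n at C_A = 1.212).
Fraction of consumed A going to R: r_R/(r_R+r_S) = 0.6353.
C_R = 0.6353·C_{A0}·X = 0.6353×7.77×0.844 = 4.17 mol/L; Y_R = C_R/C_{A0} = 0.536.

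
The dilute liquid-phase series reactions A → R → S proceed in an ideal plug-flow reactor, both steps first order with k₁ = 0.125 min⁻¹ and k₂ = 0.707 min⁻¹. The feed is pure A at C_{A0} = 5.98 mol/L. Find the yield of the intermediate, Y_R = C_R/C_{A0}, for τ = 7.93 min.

Solving the coupled first-order balances gives C_R(τ) = [k₁/(k₂−k₁)]·C_{A0}·(e^(−k₁τ) − e^(−k₂τ)).
e^(−k₁τ) = e^(−0.125×7.93) = e^(−0.9912) = 0.3711; e^(−k₂τ) = e^(−5.607) = 0.003674.
C_R = 0.125×5.98/(0.707−0.125) × (0.3711−0.003674) = 1.284×0.3674 = 0.4719 mol/L.
Y_R = C_R/C_{A0} = 0.4719/5.98 = 0.0789.

0.0789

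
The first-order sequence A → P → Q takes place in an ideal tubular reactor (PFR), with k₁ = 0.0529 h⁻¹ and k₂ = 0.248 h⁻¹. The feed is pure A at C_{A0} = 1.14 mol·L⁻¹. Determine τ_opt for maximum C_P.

The intermediate peaks when r₁ = r₂, i.e. k₁e^(−k₁τ) = k₂e^(−k₂τ), giving τ_opt = ln(k₂/k₁)/(k₂−k₁).
= ln(0.248/0.0529)/(0.248−0.0529) = ln(4.688)/0.1951 = 1.545/0.1951 = 7.92 h.

7.92 h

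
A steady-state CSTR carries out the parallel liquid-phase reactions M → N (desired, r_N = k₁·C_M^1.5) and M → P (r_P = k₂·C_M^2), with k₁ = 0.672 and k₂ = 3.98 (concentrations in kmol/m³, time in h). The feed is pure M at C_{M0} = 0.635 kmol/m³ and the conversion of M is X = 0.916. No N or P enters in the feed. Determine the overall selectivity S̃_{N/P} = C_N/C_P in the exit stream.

0.731

Exit C_M = C_{M0}(1−X) = 0.635×0.0840 = 0.05334 kmol/m³.
A CSTR operates uniformly at the exit composition, giving r_N = 0.008278 and r_P = 0.01132 (each k·C_M^n at C_M = 0.05334).
Overall selectivity = C_N/C_P = r_Nτ/(r_Pτ) = r_N/r_P = 0.731.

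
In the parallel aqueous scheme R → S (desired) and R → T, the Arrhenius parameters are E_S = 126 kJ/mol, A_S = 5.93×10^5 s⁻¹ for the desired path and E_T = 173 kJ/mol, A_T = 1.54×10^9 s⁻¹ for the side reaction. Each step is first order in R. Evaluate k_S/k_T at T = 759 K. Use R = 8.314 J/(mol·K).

0.661

With equal orders, S_{S/T} = k_S/k_T = (A_S/A_T)·exp[(E_T−E_S)/(RT)].
(E_T−E_S)/(RT) = (173−126)×10³/(8.314×759) = 47000/6310 = 7.448.
k_S/k_T = (5.93×10^5/1.54×10^9)·exp(7.448) = 3.851×10^-4 × 1717 = 0.661.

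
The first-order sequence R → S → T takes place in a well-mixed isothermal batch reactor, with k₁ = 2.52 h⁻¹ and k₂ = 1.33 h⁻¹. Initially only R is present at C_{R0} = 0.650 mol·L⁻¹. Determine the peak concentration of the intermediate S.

Evaluating C_S at t_opt = ln(k₂/k₁)/(k₂−k₁) gives C_{S,max}/C_{R0} = (k₁/k₂)^[k₂/(k₂−k₁)].
= (2.52/1.33)^(1.33/(1.33−2.52)) = (1.895)^(-1.118) = 0.4896.
C_{S,max} = 0.4896×0.650 = 0.318 mol·L⁻¹.

0.318 mol·L⁻¹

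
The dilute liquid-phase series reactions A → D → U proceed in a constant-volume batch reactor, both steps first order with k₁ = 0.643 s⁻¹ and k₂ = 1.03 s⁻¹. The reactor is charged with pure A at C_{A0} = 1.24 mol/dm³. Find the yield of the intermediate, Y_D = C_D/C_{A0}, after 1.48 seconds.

0.280

For first-order series with pure A initially, C_D(t) = k₁C_{A0}/(k₂−k₁)·(e^(−k₁t) − e^(−k₂t)).
e^(−k₁t) = e^(−0.643×1.48) = e^(−0.9516) = 0.3861; e^(−k₂t) = e^(−1.524) = 0.2178.
C_D = 0.643×1.24/(1.03−0.643) × (0.3861−0.2178) = 2.060×0.1684 = 0.3469 mol/dm³.
Y_D = C_D/C_{A0} = 0.3469/1.24 = 0.280.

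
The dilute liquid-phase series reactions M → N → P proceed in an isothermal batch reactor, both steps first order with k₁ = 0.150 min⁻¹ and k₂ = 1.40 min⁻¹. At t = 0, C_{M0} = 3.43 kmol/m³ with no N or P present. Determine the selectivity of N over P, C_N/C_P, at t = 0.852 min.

Solving the coupled first-order balances gives C_N(t) = [k₁/(k₂−k₁)]·C_{M0}·(e^(−k₁t) − e^(−k₂t)).
e^(−k₁t) = e^(−0.150×0.852) = e^(−0.1278) = 0.8800; e^(−k₂t) = e^(−1.193) = 0.3034.
C_N = 0.150×3.43/(1.40−0.150) × (0.8800−0.3034) = 0.4116×0.5767 = 0.2374 kmol/m³.
C_M = C_{M0}e^(−k₁t) = 3.019 kmol/m³, so C_P = C_{M0}−C_M−C_N = 0.1741 kmol/m³; C_N/C_P = 1.36.

1.36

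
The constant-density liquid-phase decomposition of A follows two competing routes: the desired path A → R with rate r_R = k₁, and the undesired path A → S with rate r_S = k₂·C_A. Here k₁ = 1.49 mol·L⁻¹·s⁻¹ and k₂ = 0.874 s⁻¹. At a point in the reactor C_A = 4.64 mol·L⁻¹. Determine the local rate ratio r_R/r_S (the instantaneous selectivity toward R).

0.367

S_{R/S} = r_R/r_S = (k₁)/(k₂·C_A) = (k₁/k₂)·C_A⁻¹.
= (1.49) / (0.874×4.640) = 1.490/4.055 = 0.367.
The undesired path is higher order in A, so low C_A (CSTR or dilute feed) favours R.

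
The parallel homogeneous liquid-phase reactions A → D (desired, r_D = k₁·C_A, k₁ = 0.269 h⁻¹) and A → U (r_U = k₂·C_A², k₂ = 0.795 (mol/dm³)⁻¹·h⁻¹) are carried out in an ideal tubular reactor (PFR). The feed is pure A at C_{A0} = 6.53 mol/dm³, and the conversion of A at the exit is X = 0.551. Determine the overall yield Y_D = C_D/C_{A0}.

0.0384

C_A = C_{A0}(1−X) = 2.932 mol/dm³.
Along a PFR/batch, dC_D/dC_A = −r_D/(r_D+r_U) = −k₁/(k₁+k₂·C_A).
Integrating from C_{A0} to C_A: C_D = (0.269/0.795)·ln[(0.269+0.795·6.53)/(0.269+0.795·2.93)] = 0.3384·ln(5.460/2.600) = 0.2511 mol/dm³.
Y_D = C_D/C_{A0} = 0.2511/6.53 = 0.0384.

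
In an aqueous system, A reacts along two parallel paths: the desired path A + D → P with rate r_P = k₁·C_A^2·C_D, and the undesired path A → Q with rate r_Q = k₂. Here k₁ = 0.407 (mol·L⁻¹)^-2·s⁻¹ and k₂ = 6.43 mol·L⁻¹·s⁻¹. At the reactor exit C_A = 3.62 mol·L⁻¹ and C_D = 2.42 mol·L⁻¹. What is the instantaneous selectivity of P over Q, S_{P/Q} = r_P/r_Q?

S_{P/Q} = r_P/r_Q = (k₁·C_A^2·C_D)/(k₂) = (k₁/k₂)·C_A^2·C_D.
= (0.407×3.620^2×2.420) / (6.43) = 12.91/6.430 = 2.01.
Since the desired path is higher order in A, keeping C_A high (PFR or concentrated feed) favours P.

2.01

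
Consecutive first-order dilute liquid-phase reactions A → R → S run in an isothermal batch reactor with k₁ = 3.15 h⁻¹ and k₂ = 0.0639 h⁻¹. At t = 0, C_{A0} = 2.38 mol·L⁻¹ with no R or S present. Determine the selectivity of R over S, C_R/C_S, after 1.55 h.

For first-order series with pure A initially, C_R(t) = k₁C_{A0}/(k₂−k₁)·(e^(−k₁t) − e^(−k₂t)).
e^(−k₁t) = e^(−3.15×1.55) = e^(−4.883) = 0.007578; e^(−k₂t) = e^(−0.09904) = 0.9057.
C_R = 3.15×2.38/(0.0639−3.15) × (0.007578−0.9057) = (-2.429)×(-0.8981) = 2.182 mol·L⁻¹.
C_A = C_{A0}e^(−k₁t) = 0.01804 mol·L⁻¹, so C_S = C_{A0}−C_A−C_R = 0.1802 mol·L⁻¹; C_R/C_S = 12.1.

12.1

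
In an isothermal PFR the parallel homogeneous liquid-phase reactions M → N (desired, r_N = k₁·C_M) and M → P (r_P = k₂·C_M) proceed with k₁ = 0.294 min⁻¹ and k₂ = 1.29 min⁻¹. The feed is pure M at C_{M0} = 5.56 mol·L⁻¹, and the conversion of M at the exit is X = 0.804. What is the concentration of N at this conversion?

0.830 mol·L⁻¹

C_M = C_{M0}(1−X) = 1.090 mol·L⁻¹.
Both paths are first order in M, so the instantaneous fraction to N is constant: dC_N/d(−C_M) = k₁/(k₁+k₂) = 0.1856.
C_N = 0.1856·(C_{M0}−C_M) = 0.1856×4.470 = 0.830 mol·L⁻¹.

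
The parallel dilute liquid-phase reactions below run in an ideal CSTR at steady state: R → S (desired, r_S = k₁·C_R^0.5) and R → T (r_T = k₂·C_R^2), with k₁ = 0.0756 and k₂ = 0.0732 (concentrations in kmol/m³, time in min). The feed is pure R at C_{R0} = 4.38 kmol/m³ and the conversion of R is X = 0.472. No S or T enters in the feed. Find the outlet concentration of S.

0.469 kmol/m³

Exit C_R = C_{R0}(1−X) = 4.38×0.528 = 2.313 kmol/m³.
A CSTR operates uniformly at the exit composition, giving r_S = 0.1150 and r_T = 0.3915 (each k·C_R^n at C_R = 2.313).
Fraction of consumed R going to S: r_S/(r_S+r_T) = 0.2270.
C_S = 0.2270·C_{R0}·X = 0.2270×4.38×0.472 = 0.469 kmol/m³.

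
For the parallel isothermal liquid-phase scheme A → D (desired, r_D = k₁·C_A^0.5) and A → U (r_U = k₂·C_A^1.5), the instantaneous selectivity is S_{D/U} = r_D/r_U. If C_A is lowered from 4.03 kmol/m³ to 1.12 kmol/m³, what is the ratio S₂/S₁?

3.60

S_{D/U} = (k₁/k₂)·C_A⁻¹, so S₂/S₁ = (C_{A,2}/C_{A,1})⁻¹.
= 4.03/1.12 = 3.60.
Selectivity toward D rises as C_A falls — low-concentration operation is favoured.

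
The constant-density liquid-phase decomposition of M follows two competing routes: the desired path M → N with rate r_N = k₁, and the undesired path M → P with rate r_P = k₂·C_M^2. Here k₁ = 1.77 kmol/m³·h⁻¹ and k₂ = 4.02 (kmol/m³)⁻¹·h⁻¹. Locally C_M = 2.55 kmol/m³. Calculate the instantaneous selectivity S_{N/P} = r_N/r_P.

S_{N/P} = r_N/r_P = (k₁)/(k₂·C_M^2) = (k₁/k₂)·C_M^-2.
= (1.77) / (4.02×2.550^2) = 1.770/26.14 = 0.0677.
The undesired path is higher order in M, so low C_M (CSTR or dilute feed) favours N.

0.0677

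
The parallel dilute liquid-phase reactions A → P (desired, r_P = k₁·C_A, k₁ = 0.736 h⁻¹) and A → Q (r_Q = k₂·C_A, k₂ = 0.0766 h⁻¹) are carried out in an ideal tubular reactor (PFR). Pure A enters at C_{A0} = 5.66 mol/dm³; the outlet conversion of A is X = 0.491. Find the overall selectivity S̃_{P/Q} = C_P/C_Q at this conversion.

9.61

C_A = C_{A0}(1−X) = 2.881 mol/dm³.
Both paths are first order in A, so the instantaneous fraction to P is constant: dC_P/d(−C_A) = k₁/(k₁+k₂) = 0.9057.
C_P = 0.9057·(C_{A0}−C_A) = 0.9057×2.779 = 2.52 mol/dm³.
C_Q = (C_{A0}−C_A)−C_P = 0.2620 mol/dm³; S̃_{P/Q} = 2.517/0.2620 = 9.61.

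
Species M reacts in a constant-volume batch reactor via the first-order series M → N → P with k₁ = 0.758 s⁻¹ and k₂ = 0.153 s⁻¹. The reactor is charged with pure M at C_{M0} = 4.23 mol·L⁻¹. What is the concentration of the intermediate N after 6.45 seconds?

1.94 mol·L⁻¹

The intermediate concentration in a first-order A→B→C sequence is C_N = k₁C_{M0}(e^(−k₁t) − e^(−k₂t))/(k₂−k₁).
e^(−k₁t) = e^(−0.758×6.45) = e^(−4.889) = 0.007528; e^(−k₂t) = e^(−0.9869) = 0.3727.
C_N = 0.758×4.23/(0.153−0.758) × (0.007528−0.3727) = (-5.300)×(-0.3652) = 1.936 mol·L⁻¹.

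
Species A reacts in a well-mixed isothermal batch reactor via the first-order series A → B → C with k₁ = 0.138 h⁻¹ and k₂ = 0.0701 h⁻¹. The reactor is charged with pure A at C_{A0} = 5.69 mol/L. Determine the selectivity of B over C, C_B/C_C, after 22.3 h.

Solving the coupled first-order balances gives C_B(t) = [k₁/(k₂−k₁)]·C_{A0}·(e^(−k₁t) − e^(−k₂t)).
e^(−k₁t) = e^(−0.138×22.3) = e^(−3.077) = 0.04608; e^(−k₂t) = e^(−1.563) = 0.2095.
C_B = 0.138×5.69/(0.0701−0.138) × (0.04608−0.2095) = (-11.56)×(-0.1634) = 1.889 mol/L.
C_A = C_{A0}e^(−k₁t) = 0.2622 mol/L, so C_C = C_{A0}−C_A−C_B = 3.538 mol/L; C_B/C_C = 0.534.

0.534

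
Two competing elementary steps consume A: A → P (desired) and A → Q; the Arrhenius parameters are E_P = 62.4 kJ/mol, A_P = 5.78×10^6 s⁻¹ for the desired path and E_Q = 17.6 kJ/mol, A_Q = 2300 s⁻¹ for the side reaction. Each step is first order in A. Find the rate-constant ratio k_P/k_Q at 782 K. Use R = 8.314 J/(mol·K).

2.56

With equal orders, S_{P/Q} = k_P/k_Q = (A_P/A_Q)·exp[(E_Q−E_P)/(RT)].
(E_Q−E_P)/(RT) = (17.6−62.4)×10³/(8.314×782) = -44800/6502 = -6.891.
k_P/k_Q = (5.78×10^6/2300)·exp(-6.891) = 2513 × 0.001017 = 2.56.
Since E_P > E_Q, raising the temperature improves selectivity toward P.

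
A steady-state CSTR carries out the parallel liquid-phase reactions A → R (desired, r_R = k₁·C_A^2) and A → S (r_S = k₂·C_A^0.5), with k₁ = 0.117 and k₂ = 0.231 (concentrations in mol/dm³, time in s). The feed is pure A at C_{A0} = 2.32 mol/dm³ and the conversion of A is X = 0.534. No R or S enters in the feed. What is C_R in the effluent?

Exit C_A = C_{A0}(1−X) = 2.32×0.466 = 1.081 mol/dm³.
A CSTR operates uniformly at the exit composition, giving r_R = 0.1368 and r_S = 0.2402 (each k·C_A^n at C_A = 1.081).
Fraction of consumed A going to R: r_R/(r_R+r_S) = 0.3628.
C_R = 0.3628·C_{A0}·X = 0.3628×2.32×0.534 = 0.449 mol/dm³.

0.449 mol/dm³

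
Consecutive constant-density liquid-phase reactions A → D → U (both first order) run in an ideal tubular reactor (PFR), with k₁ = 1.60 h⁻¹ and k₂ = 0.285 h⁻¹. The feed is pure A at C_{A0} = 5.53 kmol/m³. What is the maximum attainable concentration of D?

At the optimum, C_{D,max}/C_{A0} = (k₁/k₂)^[k₂/(k₂−k₁)].
= (1.60/0.285)^(0.285/(0.285−1.60)) = (5.614)^(-0.2167) = 0.6880.
C_{D,max} = 0.6880×5.53 = 3.80 kmol/m³.

3.80 kmol/m³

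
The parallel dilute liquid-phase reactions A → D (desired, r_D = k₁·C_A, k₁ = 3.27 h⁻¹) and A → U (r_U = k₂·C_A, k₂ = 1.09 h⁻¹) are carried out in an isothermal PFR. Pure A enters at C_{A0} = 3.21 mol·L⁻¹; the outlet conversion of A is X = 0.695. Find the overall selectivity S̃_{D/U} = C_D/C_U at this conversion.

C_A = C_{A0}(1−X) = 0.9791 mol·L⁻¹.
Both paths are first order in A, so the instantaneous fraction to D is constant: dC_D/d(−C_A) = k₁/(k₁+k₂) = 0.7500.
C_D = 0.7500·(C_{A0}−C_A) = 0.7500×2.231 = 1.67 mol·L⁻¹.
C_U = (C_{A0}−C_A)−C_D = 0.5577 mol·L⁻¹; S̃_{D/U} = 1.673/0.5577 = 3.00.

3.00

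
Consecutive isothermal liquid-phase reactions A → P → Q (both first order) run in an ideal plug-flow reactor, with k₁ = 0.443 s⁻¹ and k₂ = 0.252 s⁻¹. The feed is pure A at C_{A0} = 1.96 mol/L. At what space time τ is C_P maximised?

The intermediate peaks when r₁ = r₂, i.e. k₁e^(−k₁τ) = k₂e^(−k₂τ), giving τ_opt = ln(k₂/k₁)/(k₂−k₁).
= ln(0.252/0.443)/(0.252−0.443) = ln(0.5688)/-0.1910 = -0.5641/-0.1910 = 2.95 s.

2.95 s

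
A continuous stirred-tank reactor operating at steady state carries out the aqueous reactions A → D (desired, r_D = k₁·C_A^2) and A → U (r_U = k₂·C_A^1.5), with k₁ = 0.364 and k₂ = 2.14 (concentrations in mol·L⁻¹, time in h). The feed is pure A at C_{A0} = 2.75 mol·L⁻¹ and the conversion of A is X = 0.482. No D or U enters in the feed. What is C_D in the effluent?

Exit C_A = C_{A0}(1−X) = 2.75×0.518 = 1.425 mol·L⁻¹.
In a CSTR the entire volume is at exit conditions, so r_D = 0.364×1.425^2 = 0.7386 and r_U = 2.14×1.425^1.5 = 3.638.
Fraction of consumed A going to D: r_D/(r_D+r_U) = 0.1688.
C_D = 0.1688·C_{A0}·X = 0.1688×2.75×0.482 = 0.224 mol·L⁻¹.

0.224 mol·L⁻¹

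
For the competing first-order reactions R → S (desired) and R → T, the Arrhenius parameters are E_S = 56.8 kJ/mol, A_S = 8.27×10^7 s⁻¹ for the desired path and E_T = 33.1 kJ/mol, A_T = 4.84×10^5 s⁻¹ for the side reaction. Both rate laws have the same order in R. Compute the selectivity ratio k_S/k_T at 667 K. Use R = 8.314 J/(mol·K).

Since both paths have the same order in R, the concentration cancels and S_{S/T} = k_S/k_T = (A_S/A_T)·exp[(E_T−E_S)/(RT)].
(E_T−E_S)/(RT) = (33.1−56.8)×10³/(8.314×667) = -23700/5545 = -4.274.
k_S/k_T = (8.27×10^7/4.84×10^5)·exp(-4.274) = 170.9 × 0.01393 = 2.38.
Since E_S > E_T, raising the temperature improves selectivity toward S.

2.38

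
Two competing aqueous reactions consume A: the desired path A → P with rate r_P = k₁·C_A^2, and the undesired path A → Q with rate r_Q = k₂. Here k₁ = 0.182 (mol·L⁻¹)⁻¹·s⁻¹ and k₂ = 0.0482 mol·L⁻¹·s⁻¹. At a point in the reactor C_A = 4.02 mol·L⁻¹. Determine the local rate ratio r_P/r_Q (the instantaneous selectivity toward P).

S_{P/Q} = r_P/r_Q = (k₁·C_A^2)/(k₂) = (k₁/k₂)·C_A^2.
= (0.182×4.020^2) / (0.0482) = 2.941/0.04820 = 61.0.
Since the desired path is higher order in A, keeping C_A high (PFR or concentrated feed) favours P.

61.0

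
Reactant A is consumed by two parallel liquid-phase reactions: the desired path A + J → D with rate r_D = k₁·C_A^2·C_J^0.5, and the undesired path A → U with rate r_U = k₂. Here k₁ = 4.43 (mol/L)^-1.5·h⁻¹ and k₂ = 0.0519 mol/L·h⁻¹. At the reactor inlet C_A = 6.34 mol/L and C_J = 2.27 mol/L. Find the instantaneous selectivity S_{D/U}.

5169

S_{D/U} = r_D/r_U = (k₁·C_A^2·C_J^0.5)/(k₂) = (k₁/k₂)·C_A^2·C_J^0.5.
= (4.43×6.340^2×2.270^0.5) / (0.0519) = 268.3/0.05190 = 5169.
Since the desired path is higher order in A, keeping C_A high (PFR or concentrated feed) favours D.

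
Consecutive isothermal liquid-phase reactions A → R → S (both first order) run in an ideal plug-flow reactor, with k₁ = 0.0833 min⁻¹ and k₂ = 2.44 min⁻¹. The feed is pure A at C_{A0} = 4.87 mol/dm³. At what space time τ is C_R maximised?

Setting dC_R/dτ = 0 gives τ_opt = ln(k₂/k₁)/(k₂−k₁).
= ln(2.44/0.0833)/(2.44−0.0833) = ln(29.29)/2.357 = 3.377/2.357 = 1.43 min.

1.43 min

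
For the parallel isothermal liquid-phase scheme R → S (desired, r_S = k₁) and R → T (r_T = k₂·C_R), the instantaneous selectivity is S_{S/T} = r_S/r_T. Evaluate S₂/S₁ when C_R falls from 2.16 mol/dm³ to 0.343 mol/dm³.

S_{S/T} = (k₁/k₂)·C_R⁻¹, so S₂/S₁ = (C_{R,2}/C_{R,1})⁻¹.
= 2.16/0.343 = 6.30.

6.30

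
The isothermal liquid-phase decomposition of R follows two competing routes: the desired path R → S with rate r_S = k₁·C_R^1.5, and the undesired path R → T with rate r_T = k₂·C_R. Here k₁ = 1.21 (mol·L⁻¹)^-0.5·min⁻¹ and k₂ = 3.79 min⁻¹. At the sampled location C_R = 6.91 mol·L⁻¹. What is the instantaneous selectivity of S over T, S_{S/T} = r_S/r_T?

S_{S/T} = r_S/r_T = (k₁·C_R^1.5)/(k₂·C_R) = (k₁/k₂)·C_R^0.5.
= (1.21×6.910^1.5) / (3.79×6.910) = 21.98/26.19 = 0.839.
Since the desired path is higher order in R, keeping C_R high (PFR or concentrated feed) favours S.

0.839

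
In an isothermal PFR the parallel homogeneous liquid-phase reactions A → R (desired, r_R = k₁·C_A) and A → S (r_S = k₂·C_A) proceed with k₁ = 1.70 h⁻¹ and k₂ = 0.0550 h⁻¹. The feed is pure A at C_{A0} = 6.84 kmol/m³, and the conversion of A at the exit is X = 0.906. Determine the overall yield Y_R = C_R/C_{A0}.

C_A = C_{A0}(1−X) = 0.6430 kmol/m³.
Both paths are first order in A, so the instantaneous fraction to R is constant: dC_R/d(−C_A) = k₁/(k₁+k₂) = 0.9687.
C_R = 0.9687·(C_{A0}−C_A) = 0.9687×6.197 = 6.00 kmol/m³.
Y_R = C_R/C_{A0} = 6.003/6.84 = 0.878.

0.878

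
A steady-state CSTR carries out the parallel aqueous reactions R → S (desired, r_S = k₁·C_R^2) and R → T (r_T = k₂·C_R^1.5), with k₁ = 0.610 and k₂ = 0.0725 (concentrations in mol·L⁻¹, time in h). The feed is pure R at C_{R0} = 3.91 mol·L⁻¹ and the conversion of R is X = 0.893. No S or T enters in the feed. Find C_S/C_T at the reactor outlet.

Exit C_R = C_{R0}(1−X) = 3.91×0.107 = 0.4184 mol·L⁻¹.
A CSTR operates uniformly at the exit composition, giving r_S = 0.1068 and r_T = 0.01962 (each k·C_R^n at C_R = 0.4184).
Overall selectivity = C_S/C_T = r_Sτ/(r_Tτ) = r_S/r_T = 5.44.

5.44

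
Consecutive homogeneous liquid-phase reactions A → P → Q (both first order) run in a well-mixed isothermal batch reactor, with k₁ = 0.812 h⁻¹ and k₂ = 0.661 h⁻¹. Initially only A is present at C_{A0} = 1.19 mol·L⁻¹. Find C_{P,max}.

0.484 mol·L⁻¹

At the optimum, C_{P,max}/C_{A0} = (k₁/k₂)^[k₂/(k₂−k₁)].
= (0.812/0.661)^(0.661/(0.661−0.812)) = (1.228)^(-4.377) = 0.4063.
C_{P,max} = 0.4063×1.19 = 0.484 mol·L⁻¹.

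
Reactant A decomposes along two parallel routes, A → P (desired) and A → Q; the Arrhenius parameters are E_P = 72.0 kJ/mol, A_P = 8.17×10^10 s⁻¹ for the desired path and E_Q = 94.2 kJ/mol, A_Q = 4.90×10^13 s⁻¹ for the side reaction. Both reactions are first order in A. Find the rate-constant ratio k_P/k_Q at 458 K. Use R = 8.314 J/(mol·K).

With equal orders, S_{P/Q} = k_P/k_Q = (A_P/A_Q)·exp[(E_Q−E_P)/(RT)].
(E_Q−E_P)/(RT) = (94.2−72.0)×10³/(8.314×458) = 22200/3808 = 5.830.
k_P/k_Q = (8.17×10^10/4.90×10^13)·exp(5.830) = 0.001667 × 340.4 = 0.568.
Since E_P < E_Q, lowering the temperature improves selectivity toward P.

0.568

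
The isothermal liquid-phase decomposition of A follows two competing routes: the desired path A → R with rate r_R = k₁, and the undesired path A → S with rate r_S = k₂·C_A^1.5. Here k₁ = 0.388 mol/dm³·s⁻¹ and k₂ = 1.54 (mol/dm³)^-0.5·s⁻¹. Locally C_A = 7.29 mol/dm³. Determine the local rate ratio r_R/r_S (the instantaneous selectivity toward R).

S_{R/S} = r_R/r_S = (k₁)/(k₂·C_A^1.5) = (k₁/k₂)·C_A^-1.5.
= (0.388) / (1.54×7.290^1.5) = 0.3880/30.31 = 0.0128.
The undesired path is higher order in A, so low C_A (CSTR or dilute feed) favours R.

0.0128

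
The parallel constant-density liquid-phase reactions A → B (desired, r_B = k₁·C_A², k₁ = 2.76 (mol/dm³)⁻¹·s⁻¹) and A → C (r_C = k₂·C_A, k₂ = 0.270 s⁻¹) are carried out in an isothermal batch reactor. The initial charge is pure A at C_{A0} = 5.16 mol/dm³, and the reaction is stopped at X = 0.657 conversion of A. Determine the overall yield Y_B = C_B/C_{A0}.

0.637

C_A = C_{A0}(1−X) = 1.770 mol/dm³.
Along a PFR/batch, dC_C/dC_A = −r_C/(r_B+r_C) = −k₂/(k₂+k₁·C_A).
Integrating from C_{A0} to C_A: C_C = (0.270/2.76)·ln[(0.270+2.76·5.16)/(0.270+2.76·1.77)] = 0.09783·ln(14.51/5.155) = 0.1013 mol/dm³.
Then C_B = (C_{A0}−C_A) − C_C = 3.390 − 0.1013 = 3.289 mol/dm³.
Y_B = C_B/C_{A0} = 3.289/5.16 = 0.637.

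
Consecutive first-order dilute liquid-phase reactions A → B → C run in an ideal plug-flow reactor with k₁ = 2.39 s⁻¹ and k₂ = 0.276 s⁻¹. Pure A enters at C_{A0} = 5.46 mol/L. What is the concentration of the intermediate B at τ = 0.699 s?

Solving the coupled first-order balances gives C_B(τ) = [k₁/(k₂−k₁)]·C_{A0}·(e^(−k₁τ) − e^(−k₂τ)).
e^(−k₁τ) = e^(−2.39×0.699) = e^(−1.671) = 0.1881; e^(−k₂τ) = e^(−0.1929) = 0.8245.
C_B = 2.39×5.46/(0.276−2.39) × (0.1881−0.8245) = (-6.173)×(-0.6364) = 3.928 mol/L.

3.93 mol/L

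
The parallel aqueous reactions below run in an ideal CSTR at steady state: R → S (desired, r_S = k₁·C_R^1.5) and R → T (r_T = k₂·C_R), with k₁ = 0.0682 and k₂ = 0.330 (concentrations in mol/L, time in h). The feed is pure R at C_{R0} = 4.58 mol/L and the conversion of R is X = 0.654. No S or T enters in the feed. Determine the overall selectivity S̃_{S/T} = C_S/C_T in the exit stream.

Exit C_R = C_{R0}(1−X) = 4.58×0.346 = 1.585 mol/L.
Rates in a CSTR are evaluated at the outlet concentration: r_S = 0.0682×1.585^1.5 = 0.1360, r_T = 0.330×1.585 = 0.5229.
Overall selectivity = C_S/C_T = r_Sτ/(r_Tτ) = r_S/r_T = 0.260.

0.260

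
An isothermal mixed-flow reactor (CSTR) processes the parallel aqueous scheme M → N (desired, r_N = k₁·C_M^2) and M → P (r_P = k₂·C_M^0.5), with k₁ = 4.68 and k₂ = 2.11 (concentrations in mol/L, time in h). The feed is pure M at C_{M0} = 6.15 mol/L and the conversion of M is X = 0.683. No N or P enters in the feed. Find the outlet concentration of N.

3.60 mol/L

Exit C_M = C_{M0}(1−X) = 6.15×0.317 = 1.950 mol/L.
Rates in a CSTR are evaluated at the outlet concentration: r_N = 4.68×1.950^2 = 17.79, r_P = 2.11×1.950^0.5 = 2.946.
Fraction of consumed M going to N: r_N/(r_N+r_P) = 0.8579.
C_N = 0.8579·C_{M0}·X = 0.8579×6.15×0.683 = 3.60 mol/L.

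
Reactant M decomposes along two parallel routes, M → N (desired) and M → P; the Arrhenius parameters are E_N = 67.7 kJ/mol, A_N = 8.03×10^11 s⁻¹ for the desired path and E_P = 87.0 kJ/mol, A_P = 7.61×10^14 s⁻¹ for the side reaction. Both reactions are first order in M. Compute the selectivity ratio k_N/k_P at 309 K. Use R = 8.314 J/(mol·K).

1.93

Since both paths have the same order in M, the concentration cancels and S_{N/P} = k_N/k_P = (A_N/A_P)·exp[(E_P−E_N)/(RT)].
(E_P−E_N)/(RT) = (87.0−67.7)×10³/(8.314×309) = 19300/2569 = 7.513.
k_N/k_P = (8.03×10^11/7.61×10^14)·exp(7.513) = 0.001055 × 1831 = 1.93.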